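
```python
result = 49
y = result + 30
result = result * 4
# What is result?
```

Trace:
`result = 49` → result = 49
`y = result + 30` → y = 79
`result = result * 4` → result = 196
So result = 196

Answer: 196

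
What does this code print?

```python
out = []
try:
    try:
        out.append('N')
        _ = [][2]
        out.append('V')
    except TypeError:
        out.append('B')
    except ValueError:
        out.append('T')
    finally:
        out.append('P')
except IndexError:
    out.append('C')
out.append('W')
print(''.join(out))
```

Execution trace: 'N' (inner try body) → 'P' (inner finally) → 'C' (outer except IndexError) → 'W' (after the try/except). Output: NPCW

Answer: NPCW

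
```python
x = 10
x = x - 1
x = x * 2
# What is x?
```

Trace:
`x = 10` → x = 10
`x = x - 1` → x = 9
`x = x * 2` → x = 18
So x = 18

Answer: 18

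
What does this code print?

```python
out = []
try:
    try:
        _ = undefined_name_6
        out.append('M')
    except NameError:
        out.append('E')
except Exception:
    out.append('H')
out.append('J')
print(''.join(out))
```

Execution trace: 'E' (inner except NameError) → 'J' (after the try/except). Output: EJ

Answer: EJ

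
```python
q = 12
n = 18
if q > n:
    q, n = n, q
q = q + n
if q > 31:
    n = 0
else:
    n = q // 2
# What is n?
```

Trace:
`q = 12` → q = 12
`n = 18` → n = 18
`if q > n: ...` → q > n is False → no variable changes
`q = q + n` → q = 30
`if q > 31: ...` → q > 31 is False, take else branch → n = 15
So n = 15

Answer: 15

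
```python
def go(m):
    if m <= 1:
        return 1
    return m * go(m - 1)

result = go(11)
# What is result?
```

go(11) = 11 * 10 * 9 * 8 * 7 * 6 * 5 * 4 * 3 * 2 * 1 = 39916800

Answer: 39916800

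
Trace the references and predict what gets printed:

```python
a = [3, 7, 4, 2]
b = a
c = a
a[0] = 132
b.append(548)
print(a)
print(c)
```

Key concept: multiple aliases.
Step by step:
`a = [3, 7, 4, 2]` → a = [3, 7, 4, 2]
`b = a` → b = [3, 7, 4, 2] (same object as a)
`c = a` → c = [3, 7, 4, 2] (same object as a, b)
`a[0] = 132` → a = [132, 7, 4, 2] (same object as b, c); b = [132, 7, 4, 2] (same object as a, c); c = [132, 7, 4, 2] (same object as a, b)
`b.append(548)` → a = [132, 7, 4, 2, 548] (same object as b, c); b = [132, 7, 4, 2, 548] (same object as a, c); c = [132, 7, 4, 2, 548] (same object as a, b)
`print(a)` → prints [132, 7, 4, 2, 548]
`print(c)` → prints [132, 7, 4, 2, 548]

Answer:
[132, 7, 4, 2, 548]
[132, 7, 4, 2, 548]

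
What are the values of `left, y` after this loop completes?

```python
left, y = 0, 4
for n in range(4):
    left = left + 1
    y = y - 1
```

left goes 0→4, y goes 4→0
`left, y` takes the values: (0, 4) → (1, 4) → (1, 3) → (2, 3) → (2, 2) → (3, 2) → (3, 1) → (4, 1) → (4, 0)

Answer: 4, 0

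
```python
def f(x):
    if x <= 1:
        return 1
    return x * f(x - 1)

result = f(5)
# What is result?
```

f(5) = 5 * 4 * 3 * 2 * 1 = 120

Answer: 120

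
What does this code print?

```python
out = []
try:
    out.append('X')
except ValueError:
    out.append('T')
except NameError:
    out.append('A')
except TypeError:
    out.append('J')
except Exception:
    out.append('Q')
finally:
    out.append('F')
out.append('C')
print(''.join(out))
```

Execution trace: 'X' (try body, no exception) → 'F' (finally) → 'C' (after the try/except). Output: XFC

Answer: XFC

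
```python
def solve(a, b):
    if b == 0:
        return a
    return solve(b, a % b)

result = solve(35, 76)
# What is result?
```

solve(35, 76) -> solve(76, 35) -> solve(35, 6) -> solve(6, 5) -> solve(5, 1) -> solve(1, 0) -> 1

Answer: 1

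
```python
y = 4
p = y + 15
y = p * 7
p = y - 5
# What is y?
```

Trace:
`y = 4` → y = 4
`p = y + 15` → p = 19
`y = p * 7` → y = 133
`p = y - 5` → p = 128
So y = 133

Answer: 133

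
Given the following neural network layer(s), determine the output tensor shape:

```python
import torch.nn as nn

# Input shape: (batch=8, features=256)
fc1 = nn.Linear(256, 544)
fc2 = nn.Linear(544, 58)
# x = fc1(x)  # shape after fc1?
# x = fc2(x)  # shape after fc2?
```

Input: (8, 256) -> after fc1: (8, 544) -> Output: (8, 58)

Answer: (8, 58)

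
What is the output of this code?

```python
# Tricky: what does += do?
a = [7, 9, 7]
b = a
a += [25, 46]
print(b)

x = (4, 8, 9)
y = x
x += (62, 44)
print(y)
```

Key concept: += behavior differs for mutable vs immutable.
Step by step:
`a = [7, 9, 7]` → a = [7, 9, 7]
`b = a` → b = [7, 9, 7] (same object as a)
`a += [25, 46]` → a = [7, 9, 7, 25, 46] (same object as b); b = [7, 9, 7, 25, 46] (same object as a)
`print(b)` → prints [7, 9, 7, 25, 46]
`x = (4, 8, 9)` → x = (4, 8, 9)
`y = x` → y = (4, 8, 9)
`x += (62, 44)` → x = (4, 8, 9, 62, 44)
`print(y)` → prints (4, 8, 9)

Answer:
[7, 9, 7, 25, 46]
(4, 8, 9)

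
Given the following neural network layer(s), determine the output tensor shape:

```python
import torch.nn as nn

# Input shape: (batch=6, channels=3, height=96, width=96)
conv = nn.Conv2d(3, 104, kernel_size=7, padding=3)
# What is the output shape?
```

Input: (6, 3, 96, 96) -> Output: (6, 104, 96, 96)

Answer: (6, 104, 96, 96)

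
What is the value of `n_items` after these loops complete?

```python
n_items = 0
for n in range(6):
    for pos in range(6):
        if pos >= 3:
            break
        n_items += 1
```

Inner breaks at 3, outer runs 6 times
`n_items` takes the values: 0 → 1 → 2 → 3 → 4 → 5 → 6 → 7 → 8 → 9 → 10 → 11 → 12 → 13 → 14 → 15 → 16 → 17 → 18

Answer: 18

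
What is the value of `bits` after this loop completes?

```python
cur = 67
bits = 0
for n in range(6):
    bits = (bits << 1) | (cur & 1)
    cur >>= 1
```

Reverse lowest 6 bits of 67
`bits` takes the values: 0 → 1 → 3 → 6 → 12 → 24 → 48

Answer: 48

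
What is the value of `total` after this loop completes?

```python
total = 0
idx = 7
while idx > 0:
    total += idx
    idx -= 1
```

Sum 7 down to 1
`total` takes the values: 0 → 7 → 13 → 18 → 22 → 25 → 27 → 28

Answer: 28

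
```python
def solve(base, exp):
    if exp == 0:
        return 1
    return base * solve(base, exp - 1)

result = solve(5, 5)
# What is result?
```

solve(5, 5) = 5 * 5 * 5 * 5 * 5 = 3125

Answer: 3125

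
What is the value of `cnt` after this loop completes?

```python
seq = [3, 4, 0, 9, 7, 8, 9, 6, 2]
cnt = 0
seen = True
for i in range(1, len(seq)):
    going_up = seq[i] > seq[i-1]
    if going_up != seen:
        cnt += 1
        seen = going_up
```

Count direction changes in [3, 4, 0, 9, 7, 8, 9, 6, 2]
`cnt` takes the values: 0 → 1 → 2 → 3 → 4 → 5

Answer: 5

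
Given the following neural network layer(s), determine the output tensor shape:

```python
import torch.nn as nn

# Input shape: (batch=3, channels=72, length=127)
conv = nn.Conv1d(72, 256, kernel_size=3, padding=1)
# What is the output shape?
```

Input: (3, 72, 127) -> Output: (3, 256, 127)

Answer: (3, 256, 127)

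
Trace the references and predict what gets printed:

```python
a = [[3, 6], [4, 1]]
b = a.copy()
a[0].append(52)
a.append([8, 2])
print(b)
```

Key concept: shallow copy with nested lists.
Step by step:
`a = [[3, 6], [4, 1]]` → a = [[3, 6], [4, 1]]
`b = a.copy()` → b = [[3, 6], [4, 1]]
`a[0].append(52)` → a = [[3, 6, 52], [4, 1]]; b = [[3, 6, 52], [4, 1]]
`a.append([8, 2])` → a = [[3, 6, 52], [4, 1], [8, 2]]
`print(b)` → prints [[3, 6, 52], [4, 1]]

Answer: [[3, 6, 52], [4, 1]]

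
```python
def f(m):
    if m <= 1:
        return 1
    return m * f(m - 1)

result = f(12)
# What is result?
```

f(12) = 12 * 11 * 10 * 9 * 8 * 7 * 6 * 5 * 4 * 3 * 2 * 1 = 479001600

Answer: 479001600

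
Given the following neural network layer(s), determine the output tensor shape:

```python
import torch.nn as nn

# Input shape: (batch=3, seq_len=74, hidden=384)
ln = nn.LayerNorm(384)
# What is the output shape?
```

Input: (3, 74, 384) -> Output: (3, 74, 384)

Answer: (3, 74, 384)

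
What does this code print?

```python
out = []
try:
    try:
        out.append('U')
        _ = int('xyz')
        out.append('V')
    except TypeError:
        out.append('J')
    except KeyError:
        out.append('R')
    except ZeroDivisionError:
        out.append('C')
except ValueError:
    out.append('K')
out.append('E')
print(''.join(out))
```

Execution trace: 'U' (try body) → 'K' (outer except ValueError) → 'E' (after the try/except). Output: UKE

Answer: UKE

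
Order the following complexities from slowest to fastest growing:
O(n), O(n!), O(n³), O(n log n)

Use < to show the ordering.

Ordered by growth rate: O(n) < O(n log n) < O(n³) < O(n!)

Answer: O(n) < O(n log n) < O(n³) < O(n!)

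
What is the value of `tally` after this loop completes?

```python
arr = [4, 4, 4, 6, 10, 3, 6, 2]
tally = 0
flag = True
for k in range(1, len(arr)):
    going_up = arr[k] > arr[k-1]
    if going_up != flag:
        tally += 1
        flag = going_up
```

Count direction changes in [4, 4, 4, 6, 10, 3, 6, 2]
`tally` takes the values: 0 → 1 → 2 → 3 → 4 → 5

Answer: 5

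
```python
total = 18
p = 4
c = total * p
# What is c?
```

Trace:
`total = 18` → total = 18
`p = 4` → p = 4
`c = total * p` → c = 72
So c = 72

Answer: 72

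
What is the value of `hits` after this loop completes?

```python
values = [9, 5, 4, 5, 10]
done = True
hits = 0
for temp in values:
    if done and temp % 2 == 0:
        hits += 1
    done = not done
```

Count even values at even positions
`hits` takes the values: 0 → 1 → 2

Answer: 2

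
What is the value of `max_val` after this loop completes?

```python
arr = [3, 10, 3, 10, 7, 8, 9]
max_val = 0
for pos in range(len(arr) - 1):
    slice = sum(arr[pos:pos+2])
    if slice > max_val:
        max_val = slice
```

Max sum of 2-element window in [3, 10, 3, 10, 7, 8, 9]
`max_val` takes the values: 0 → 13 → 17

Answer: 17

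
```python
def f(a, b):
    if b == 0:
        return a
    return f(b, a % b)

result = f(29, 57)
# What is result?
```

f(29, 57) -> f(57, 29) -> f(29, 28) -> f(28, 1) -> f(1, 0) -> 1

Answer: 1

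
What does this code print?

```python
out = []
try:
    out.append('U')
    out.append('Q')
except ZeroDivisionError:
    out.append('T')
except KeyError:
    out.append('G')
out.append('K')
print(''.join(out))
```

Execution trace: 'U' (try body) → 'Q' (try body, no exception) → 'K' (after the try/except). Output: UQK

Answer: UQK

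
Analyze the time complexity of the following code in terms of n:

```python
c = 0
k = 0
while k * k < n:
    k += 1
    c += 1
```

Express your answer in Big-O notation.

Each loop level contributes: √n. Multiplying the contributions gives O(√n).

Answer: O(√n)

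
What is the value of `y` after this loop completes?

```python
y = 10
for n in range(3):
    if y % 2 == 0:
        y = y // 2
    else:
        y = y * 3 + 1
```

Collatz-style transformation from 10
`y` takes the values: 10 → 5 → 16 → 8

Answer: 8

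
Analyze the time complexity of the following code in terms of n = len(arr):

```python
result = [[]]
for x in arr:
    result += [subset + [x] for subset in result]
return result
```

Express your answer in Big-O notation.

This is subset (power-set) generation — 2^n subsets, each materialised as a list of up to n elements. Time complexity: O(n · 2^n).

Answer: O(n · 2^n)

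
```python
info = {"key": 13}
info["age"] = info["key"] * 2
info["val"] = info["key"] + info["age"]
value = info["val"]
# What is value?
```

Trace:
`info = {"key": 13}` → info = {'key': 13}
`info["age"] = info["key"] * 2` → info = {'key': 13, 'age': 26}
`info["val"] = info["key"] + info["age"]` → info = {'key': 13, 'age': 26, 'val': 39}
`value = info["val"]` → value = 39
So value = 39

Answer: 39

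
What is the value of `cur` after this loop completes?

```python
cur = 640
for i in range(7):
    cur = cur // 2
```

Halve 7 times: 640 // 2^7 = 5
`cur` takes the values: 640 → 320 → 160 → 80 → 40 → 20 → 10 → 5

Answer: 5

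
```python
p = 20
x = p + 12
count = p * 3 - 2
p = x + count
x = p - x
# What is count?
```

Trace:
`p = 20` → p = 20
`x = p + 12` → x = 32
`count = p * 3 - 2` → count = 58
`p = x + count` → p = 90
`x = p - x` → x = 58
So count = 58

Answer: 58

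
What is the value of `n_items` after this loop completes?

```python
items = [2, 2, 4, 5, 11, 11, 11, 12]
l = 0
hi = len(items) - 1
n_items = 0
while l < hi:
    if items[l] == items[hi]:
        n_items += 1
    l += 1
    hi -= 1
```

Count matching pairs from ends
`n_items` takes the values: 0

Answer: 0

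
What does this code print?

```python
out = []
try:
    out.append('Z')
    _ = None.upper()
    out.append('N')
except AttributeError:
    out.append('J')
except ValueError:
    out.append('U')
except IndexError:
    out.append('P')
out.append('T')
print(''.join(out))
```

Execution trace: 'Z' (try body) → 'J' (except AttributeError) → 'T' (after the try/except). Output: ZJT

Answer: ZJT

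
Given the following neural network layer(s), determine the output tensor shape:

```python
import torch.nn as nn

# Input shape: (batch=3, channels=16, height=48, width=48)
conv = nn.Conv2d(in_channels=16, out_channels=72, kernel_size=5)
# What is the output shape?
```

Input: (3, 16, 48, 48) -> Output: (3, 72, 44, 44)

Answer: (3, 72, 44, 44)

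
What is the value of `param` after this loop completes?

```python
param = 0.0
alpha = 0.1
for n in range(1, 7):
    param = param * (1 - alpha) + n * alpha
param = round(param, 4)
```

Moving average with lr=0.1
`param` takes the values: 0.0 → 0.1 → 0.29 → 0.561 → 0.9049 → 1.31441 → 1.782969 → 1.783

Answer: 1.783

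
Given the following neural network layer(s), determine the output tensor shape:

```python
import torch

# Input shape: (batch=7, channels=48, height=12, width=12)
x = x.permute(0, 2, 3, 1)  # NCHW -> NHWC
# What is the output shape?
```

Input: (7, 48, 12, 12) -> Output: (7, 12, 12, 48)

Answer: (7, 12, 12, 48)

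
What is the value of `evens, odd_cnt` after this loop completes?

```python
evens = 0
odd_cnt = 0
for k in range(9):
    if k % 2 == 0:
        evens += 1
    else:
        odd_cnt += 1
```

Count evens and odds in range(9)
`evens, odd_cnt` takes the values: (0, 0) → (1, 0) → (1, 1) → (2, 1) → (2, 2) → (3, 2) → (3, 3) → (4, 3) → (4, 4) → (5, 4)

Answer: 5, 4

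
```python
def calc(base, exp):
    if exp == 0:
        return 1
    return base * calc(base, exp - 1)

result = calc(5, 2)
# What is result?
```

calc(5, 2) = 5 * 5 = 25

Answer: 25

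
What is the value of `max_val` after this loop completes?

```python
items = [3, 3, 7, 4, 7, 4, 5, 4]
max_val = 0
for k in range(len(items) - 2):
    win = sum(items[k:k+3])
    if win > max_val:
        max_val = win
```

Max sum of 3-element window in [3, 3, 7, 4, 7, 4, 5, 4]
`max_val` takes the values: 0 → 13 → 14 → 18

Answer: 18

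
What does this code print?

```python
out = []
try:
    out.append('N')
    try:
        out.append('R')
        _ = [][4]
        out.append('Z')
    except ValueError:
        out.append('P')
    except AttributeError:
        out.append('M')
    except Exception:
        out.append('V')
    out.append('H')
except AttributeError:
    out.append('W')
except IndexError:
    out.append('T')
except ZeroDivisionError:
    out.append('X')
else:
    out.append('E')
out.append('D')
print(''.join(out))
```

Execution trace: 'N' (try body) → 'R' (inner try body) → 'V' (inner except Exception) → 'H' (try body, no exception) → 'E' (else) → 'D' (after the try/except). Output: NRVHED

Answer: NRVHED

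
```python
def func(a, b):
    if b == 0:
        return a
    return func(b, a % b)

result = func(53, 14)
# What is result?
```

func(53, 14) -> func(14, 11) -> func(11, 3) -> func(3, 2) -> func(2, 1) -> func(1, 0) -> 1

Answer: 1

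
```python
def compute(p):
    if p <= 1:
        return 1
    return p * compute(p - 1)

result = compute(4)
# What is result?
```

compute(4) = 4 * 3 * 2 * 1 = 24

Answer: 24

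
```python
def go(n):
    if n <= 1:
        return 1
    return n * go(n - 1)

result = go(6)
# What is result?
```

go(6) = 6 * 5 * 4 * 3 * 2 * 1 = 720

Answer: 720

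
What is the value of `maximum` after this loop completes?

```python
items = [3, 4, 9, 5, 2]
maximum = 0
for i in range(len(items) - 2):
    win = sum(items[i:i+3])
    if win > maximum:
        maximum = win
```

Max sum of 3-element window in [3, 4, 9, 5, 2]
`maximum` takes the values: 0 → 16 → 18

Answer: 18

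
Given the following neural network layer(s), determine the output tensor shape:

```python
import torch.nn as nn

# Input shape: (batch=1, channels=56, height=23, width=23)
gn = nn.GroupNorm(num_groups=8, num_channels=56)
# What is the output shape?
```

Input: (1, 56, 23, 23) -> Output: (1, 56, 23, 23)

Answer: (1, 56, 23, 23)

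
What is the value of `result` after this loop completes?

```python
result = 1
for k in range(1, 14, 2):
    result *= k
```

Product of 1, 3, 5, ... up to 13
`result` takes the values: 1 → 3 → 15 → 105 → 945 → 10395 → 135135

Answer: 135135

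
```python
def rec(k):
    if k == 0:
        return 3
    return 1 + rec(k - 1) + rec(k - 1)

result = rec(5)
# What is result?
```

rec(k) = 1 + 2·rec(k-1), rec(0)=3. Closed form: (3+1)·2^5 - 1 = 127.

Answer: 127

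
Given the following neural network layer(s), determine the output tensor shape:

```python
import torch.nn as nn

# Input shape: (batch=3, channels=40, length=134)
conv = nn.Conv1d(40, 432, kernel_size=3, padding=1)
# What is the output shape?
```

Input: (3, 40, 134) -> Output: (3, 432, 134)

Answer: (3, 432, 134)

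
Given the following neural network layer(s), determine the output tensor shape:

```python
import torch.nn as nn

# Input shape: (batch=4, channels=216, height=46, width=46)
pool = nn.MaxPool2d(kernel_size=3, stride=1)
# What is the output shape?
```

Input: (4, 216, 46, 46) -> Output: (4, 216, 44, 44)

Answer: (4, 216, 44, 44)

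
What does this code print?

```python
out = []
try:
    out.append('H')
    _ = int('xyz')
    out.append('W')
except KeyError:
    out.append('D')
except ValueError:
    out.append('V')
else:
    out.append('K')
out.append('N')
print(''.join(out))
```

Execution trace: 'H' (try body) → 'V' (except ValueError) → 'N' (after the try/except). Output: HVN

Answer: HVN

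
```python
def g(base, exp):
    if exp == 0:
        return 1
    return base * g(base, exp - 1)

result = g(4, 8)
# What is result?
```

g(4, 8) = 4 * 4 * 4 * 4 * 4 * 4 * 4 * 4 = 65536

Answer: 65536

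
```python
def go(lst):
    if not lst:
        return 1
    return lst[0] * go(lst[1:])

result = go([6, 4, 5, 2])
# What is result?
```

Product over [6, 4, 5, 2] = 6 * 4 * 5 * 2 = 240

Answer: 240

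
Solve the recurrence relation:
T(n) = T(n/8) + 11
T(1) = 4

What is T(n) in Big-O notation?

Each step divides n by 8 and adds 11. After log_8(n) steps we reach T(1)=4. So T(n) = 11·log_8(n) + 4 = O(log n).

Answer: O(log n)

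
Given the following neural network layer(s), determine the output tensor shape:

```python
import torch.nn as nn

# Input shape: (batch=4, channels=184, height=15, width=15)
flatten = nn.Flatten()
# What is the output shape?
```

Input: (4, 184, 15, 15) -> Output: (4, 41400)

Answer: (4, 41400)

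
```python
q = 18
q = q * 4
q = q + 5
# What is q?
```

Trace:
`q = 18` → q = 18
`q = q * 4` → q = 72
`q = q + 5` → q = 77
So q = 77

Answer: 77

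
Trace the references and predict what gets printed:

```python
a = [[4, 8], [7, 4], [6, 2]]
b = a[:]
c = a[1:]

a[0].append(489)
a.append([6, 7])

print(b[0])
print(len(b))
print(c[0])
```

Key concept: slice with nested mutation.
Step by step:
`a = [[4, 8], [7, 4], [6, 2]]` → a = [[4, 8], [7, 4], [6, 2]]
`b = a[:]` → b = [[4, 8], [7, 4], [6, 2]]
`c = a[1:]` → c = [[7, 4], [6, 2]]
`a[0].append(489)` → a = [[4, 8, 489], [7, 4], [6, 2]]; b = [[4, 8, 489], [7, 4], [6, 2]]
`a.append([6, 7])` → a = [[4, 8, 489], [7, 4], [6, 2], [6, 7]]
`print(b[0])` → prints [4, 8, 489]
`print(len(b))` → prints 3
`print(c[0])` → prints [7, 4]

Answer:
[4, 8, 489]
3
[7, 4]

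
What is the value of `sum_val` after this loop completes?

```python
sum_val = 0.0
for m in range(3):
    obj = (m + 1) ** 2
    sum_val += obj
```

Sum of squared losses 1² + 2² + ... + 3²
`sum_val` takes the values: 0.0 → 1.0 → 5.0 → 14.0

Answer: 14.0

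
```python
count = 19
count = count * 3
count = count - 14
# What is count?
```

Trace:
`count = 19` → count = 19
`count = count * 3` → count = 57
`count = count - 14` → count = 43
So count = 43

Answer: 43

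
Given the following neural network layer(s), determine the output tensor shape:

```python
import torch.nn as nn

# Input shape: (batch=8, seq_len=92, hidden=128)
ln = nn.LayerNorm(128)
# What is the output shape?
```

Input: (8, 92, 128) -> Output: (8, 92, 128)

Answer: (8, 92, 128)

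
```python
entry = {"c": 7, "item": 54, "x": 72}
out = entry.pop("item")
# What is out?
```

Trace:
`entry = {"c": 7, "item": 54, "x": 72}` → entry = {'c': 7, 'item': 54, 'x': 72}
`out = entry.pop("item")` → entry = {'c': 7, 'x': 72}; out = 54
So out = 54

Answer: 54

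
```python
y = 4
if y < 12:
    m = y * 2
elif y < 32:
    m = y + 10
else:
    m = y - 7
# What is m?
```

Trace:
`y = 4` → y = 4
`if y < 12: ...` → y < 12 is True → m = 8
So m = 8

Answer: 8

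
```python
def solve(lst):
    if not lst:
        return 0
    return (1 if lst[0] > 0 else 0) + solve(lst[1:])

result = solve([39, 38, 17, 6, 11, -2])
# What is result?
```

Count of positive elements in [39, 38, 17, 6, 11, -2] = 5

Answer: 5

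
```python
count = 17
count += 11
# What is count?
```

Trace:
`count = 17` → count = 17
`count += 11` → count = 28
So count = 28

Answer: 28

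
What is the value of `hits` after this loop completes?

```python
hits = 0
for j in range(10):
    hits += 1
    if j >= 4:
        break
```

Loop breaks when j reaches 4, hits is 5
`hits` takes the values: 0 → 1 → 2 → 3 → 4 → 5

Answer: 5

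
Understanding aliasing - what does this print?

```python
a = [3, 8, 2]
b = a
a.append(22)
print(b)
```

Key concept: basic list aliasing.
Step by step:
`a = [3, 8, 2]` → a = [3, 8, 2]
`b = a` → b = [3, 8, 2] (same object as a)
`a.append(22)` → a = [3, 8, 2, 22] (same object as b); b = [3, 8, 2, 22] (same object as a)
`print(b)` → prints [3, 8, 2, 22]

Answer: [3, 8, 2, 22]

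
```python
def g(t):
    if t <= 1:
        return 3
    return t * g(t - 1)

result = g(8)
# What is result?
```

g(8) = 8 * 7 * 6 * 5 * 4 * 3 * 2 * 3 = 120960

Answer: 120960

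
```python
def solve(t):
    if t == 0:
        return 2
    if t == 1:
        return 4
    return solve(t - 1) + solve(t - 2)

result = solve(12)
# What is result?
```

Build up from base cases: solve(0)=2, solve(1)=4, solve(2)=6, solve(3)=10, solve(4)=16, solve(5)=26, solve(6)=42, ..., solve(12)=754

Answer: 754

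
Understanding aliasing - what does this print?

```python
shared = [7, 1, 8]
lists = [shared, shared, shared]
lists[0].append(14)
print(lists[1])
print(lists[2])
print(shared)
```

Key concept: list of same reference.
Step by step:
`shared = [7, 1, 8]` → shared = [7, 1, 8]
`lists = [shared, shared, shared]` → lists = [[7, 1, 8], [7, 1, 8], [7, 1, 8]]
`lists[0].append(14)` → shared = [7, 1, 8, 14]; lists = [[7, 1, 8, 14], [7, 1, 8, 14], [7, 1, 8, 14]]
`print(lists[1])` → prints [7, 1, 8, 14]
`print(lists[2])` → prints [7, 1, 8, 14]
`print(shared)` → prints [7, 1, 8, 14]

Answer:
[7, 1, 8, 14]
[7, 1, 8, 14]
[7, 1, 8, 14]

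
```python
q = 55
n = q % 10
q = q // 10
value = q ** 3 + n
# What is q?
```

Trace:
`q = 55` → q = 55
`n = q % 10` → n = 5
`q = q // 10` → q = 5
`value = q ** 3 + n` → value = 130
So q = 5

Answer: 5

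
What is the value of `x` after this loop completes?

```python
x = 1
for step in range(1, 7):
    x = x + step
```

Start at 1, add 1 through 6
`x` takes the values: 1 → 2 → 4 → 7 → 11 → 16 → 22

Answer: 22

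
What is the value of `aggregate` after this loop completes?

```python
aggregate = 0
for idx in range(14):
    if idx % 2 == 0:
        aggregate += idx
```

Sum of even numbers 0 to 13
`aggregate` takes the values: 0 → 2 → 6 → 12 → 20 → 30 → 42

Answer: 42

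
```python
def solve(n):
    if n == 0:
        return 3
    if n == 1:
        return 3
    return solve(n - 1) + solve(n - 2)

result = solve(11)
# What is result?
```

Build up from base cases: solve(0)=3, solve(1)=3, solve(2)=6, solve(3)=9, solve(4)=15, solve(5)=24, solve(6)=39, ..., solve(11)=432

Answer: 432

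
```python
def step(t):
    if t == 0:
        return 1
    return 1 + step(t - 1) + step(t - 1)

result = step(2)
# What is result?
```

step(t) = 1 + 2·step(t-1), step(0)=1. Closed form: (1+1)·2^2 - 1 = 7.

Answer: 7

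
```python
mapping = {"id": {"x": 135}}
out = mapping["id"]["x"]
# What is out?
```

Trace:
`mapping = {"id": {"x": 135}}` → mapping = {'id': {'x': 135}}
`out = mapping["id"]["x"]` → out = 135
So out = 135

Answer: 135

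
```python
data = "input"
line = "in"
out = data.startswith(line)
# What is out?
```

Trace:
`data = "input"` → data = 'input'
`line = "in"` → line = 'in'
`out = data.startswith(line)` → out = True
So out = True

Answer: True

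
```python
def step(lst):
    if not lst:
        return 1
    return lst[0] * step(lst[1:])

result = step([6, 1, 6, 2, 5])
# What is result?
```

Product over [6, 1, 6, 2, 5] = 6 * 1 * 6 * 2 * 5 = 360

Answer: 360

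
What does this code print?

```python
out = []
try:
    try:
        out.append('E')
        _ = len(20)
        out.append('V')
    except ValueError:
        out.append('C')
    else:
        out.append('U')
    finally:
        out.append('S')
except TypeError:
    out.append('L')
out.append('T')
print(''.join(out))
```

Execution trace: 'E' (inner try body) → 'S' (inner finally) → 'L' (outer except TypeError) → 'T' (after the try/except). Output: ESLT

Answer: ESLT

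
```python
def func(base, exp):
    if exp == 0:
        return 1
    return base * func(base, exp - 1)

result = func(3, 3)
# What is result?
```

func(3, 3) = 3 * 3 * 3 = 27

Answer: 27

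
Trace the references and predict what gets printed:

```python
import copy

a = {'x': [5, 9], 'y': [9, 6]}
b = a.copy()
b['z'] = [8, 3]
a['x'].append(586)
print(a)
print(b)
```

Key concept: shallow copy of dict with mutable values.
Step by step:
`a = {'x': [5, 9], 'y': [9, 6]}` → a = {'x': [5, 9], 'y': [9, 6]}
`b = a.copy()` → b = {'x': [5, 9], 'y': [9, 6]}
`b['z'] = [8, 3]` → b = {'x': [5, 9], 'y': [9, 6], 'z': [8, 3]}
`a['x'].append(586)` → a = {'x': [5, 9, 586], 'y': [9, 6]}; b = {'x': [5, 9, 586], 'y': [9, 6], 'z': [8, 3]}
`print(a)` → prints {'x': [5, 9, 586], 'y': [9, 6]}
`print(b)` → prints {'x': [5, 9, 586], 'y': [9, 6], 'z': [8, 3]}

Answer:
{'x': [5, 9, 586], 'y': [9, 6]}
{'x': [5, 9, 586], 'y': [9, 6], 'z': [8, 3]}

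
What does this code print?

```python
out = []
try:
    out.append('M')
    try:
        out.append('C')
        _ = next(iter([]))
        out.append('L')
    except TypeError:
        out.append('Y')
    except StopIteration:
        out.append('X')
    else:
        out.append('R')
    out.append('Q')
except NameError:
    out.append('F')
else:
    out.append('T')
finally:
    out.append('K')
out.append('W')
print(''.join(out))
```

Execution trace: 'M' (try body) → 'C' (inner try body) → 'X' (inner except StopIteration) → 'Q' (try body, no exception) → 'T' (else) → 'K' (finally) → 'W' (after the try/except). Output: MCXQTKW

Answer: MCXQTKW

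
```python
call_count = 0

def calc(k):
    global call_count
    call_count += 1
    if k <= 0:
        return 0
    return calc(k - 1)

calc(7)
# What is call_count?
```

Linear recursion stepping by 1: 8 calls from k=7 down to ≤0.

Answer: 8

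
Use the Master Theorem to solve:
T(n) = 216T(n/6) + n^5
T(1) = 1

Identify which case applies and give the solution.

a=216, b=6, f(n)=n^5. log_6(216) = 3. Since c=5 > 3 and the regularity condition holds (216(n/6)^5 = (216/6^5)n^5 with 216/6^5 < 1), Case 3 applies: T(n) = Θ(f(n)) = O(n^5).

Answer: O(n^5) - Case 3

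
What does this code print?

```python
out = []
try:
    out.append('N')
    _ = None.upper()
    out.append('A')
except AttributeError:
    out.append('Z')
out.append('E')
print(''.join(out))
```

Execution trace: 'N' (try body) → 'Z' (except AttributeError) → 'E' (after the try/except). Output: NZE

Answer: NZE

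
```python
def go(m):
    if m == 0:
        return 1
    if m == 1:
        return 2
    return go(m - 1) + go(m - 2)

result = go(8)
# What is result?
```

Build up from base cases: go(0)=1, go(1)=2, go(2)=3, go(3)=5, go(4)=8, go(5)=13, go(6)=21, ..., go(8)=55

Answer: 55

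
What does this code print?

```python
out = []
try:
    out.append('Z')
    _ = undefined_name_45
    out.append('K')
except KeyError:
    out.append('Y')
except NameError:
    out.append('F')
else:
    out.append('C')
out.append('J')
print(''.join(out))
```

Execution trace: 'Z' (try body) → 'F' (except NameError) → 'J' (after the try/except). Output: ZFJ

Answer: ZFJ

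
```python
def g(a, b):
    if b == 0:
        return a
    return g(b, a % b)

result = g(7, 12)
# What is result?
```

g(7, 12) -> g(12, 7) -> g(7, 5) -> g(5, 2) -> g(2, 1) -> g(1, 0) -> 1

Answer: 1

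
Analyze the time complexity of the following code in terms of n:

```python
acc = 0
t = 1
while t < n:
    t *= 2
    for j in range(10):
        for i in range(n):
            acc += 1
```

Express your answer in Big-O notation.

Each loop level contributes: log n × 1 × n. Multiplying the contributions gives O(n log n).

Answer: O(n log n)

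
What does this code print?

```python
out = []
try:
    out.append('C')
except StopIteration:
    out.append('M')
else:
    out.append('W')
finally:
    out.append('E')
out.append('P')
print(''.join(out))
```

Execution trace: 'C' (try body, no exception) → 'W' (else) → 'E' (finally) → 'P' (after the try/except). Output: CWEP

Answer: CWEP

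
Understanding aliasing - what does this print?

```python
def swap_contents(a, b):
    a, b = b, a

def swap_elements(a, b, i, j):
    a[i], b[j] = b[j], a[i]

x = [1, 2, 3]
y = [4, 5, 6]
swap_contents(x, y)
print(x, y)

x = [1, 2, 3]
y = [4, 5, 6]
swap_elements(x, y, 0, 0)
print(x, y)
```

Key concept: parameter rebinding vs mutation.
Step by step:
`x = [1, 2, 3]` → x = [1, 2, 3]
`y = [4, 5, 6]` → y = [4, 5, 6]
`swap_contents(x, y)` → no visible change to tracked variables
`print(x, y)` → prints [1, 2, 3] [4, 5, 6]
`x = [1, 2, 3]` → x = [1, 2, 3]
`y = [4, 5, 6]` → y = [4, 5, 6]
`swap_elements(x, y, 0, 0)` → x = [4, 2, 3]; y = [1, 5, 6]
`print(x, y)` → prints [4, 2, 3] [1, 5, 6]

Answer:
[1, 2, 3] [4, 5, 6]
[4, 2, 3] [1, 5, 6]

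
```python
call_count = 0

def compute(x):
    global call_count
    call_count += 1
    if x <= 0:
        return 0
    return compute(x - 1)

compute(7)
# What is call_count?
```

Linear recursion stepping by 1: 8 calls from x=7 down to ≤0.

Answer: 8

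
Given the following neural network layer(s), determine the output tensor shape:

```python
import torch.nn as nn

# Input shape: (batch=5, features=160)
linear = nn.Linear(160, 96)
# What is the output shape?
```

Input: (5, 160) -> Output: (5, 96)

Answer: (5, 96)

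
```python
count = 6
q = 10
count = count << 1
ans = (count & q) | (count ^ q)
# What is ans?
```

Trace:
`count = 6` → count = 6
`q = 10` → q = 10
`count = count << 1` → count = 12
`ans = (count & q) | (count ^ q)` → ans = 14
So ans = 14

Answer: 14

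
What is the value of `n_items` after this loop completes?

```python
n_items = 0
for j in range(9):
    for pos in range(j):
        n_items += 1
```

Triangle number: 0+1+2+...+8
`n_items` takes the values: 0 → 1 → 2 → 3 → 4 → 5 → 6 → 7 → 8 → 9 → 10 → 11 → 12 → 13 → 14 → 15 → 16 → 17 → 18 → 19 → 20 → 21 → 22 → 23 → 24 → 25 → 26 → 27 → 28 → 29 → 30 → 31 → 32 → 33 → 34 → 35 → 36

Answer: 36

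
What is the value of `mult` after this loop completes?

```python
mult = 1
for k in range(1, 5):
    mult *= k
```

4! = 24
`mult` takes the values: 1 → 2 → 6 → 24

Answer: 24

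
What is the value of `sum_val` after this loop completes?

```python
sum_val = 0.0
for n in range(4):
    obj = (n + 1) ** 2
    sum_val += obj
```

Sum of squared losses 1² + 2² + ... + 4²
`sum_val` takes the values: 0.0 → 1.0 → 5.0 → 14.0 → 30.0

Answer: 30.0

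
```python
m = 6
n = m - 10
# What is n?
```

Trace:
`m = 6` → m = 6
`n = m - 10` → n = -4
So n = -4

Answer: -4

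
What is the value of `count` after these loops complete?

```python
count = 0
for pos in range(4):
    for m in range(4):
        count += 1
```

4 * 4 = 16
`count` takes the values: 0 → 1 → 2 → 3 → 4 → 5 → 6 → 7 → 8 → 9 → 10 → 11 → 12 → 13 → 14 → 15 → 16

Answer: 16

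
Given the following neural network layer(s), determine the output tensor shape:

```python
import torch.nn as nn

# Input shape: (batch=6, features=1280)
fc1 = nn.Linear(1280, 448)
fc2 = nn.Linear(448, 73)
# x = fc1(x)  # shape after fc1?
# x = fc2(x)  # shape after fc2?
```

Input: (6, 1280) -> after fc1: (6, 448) -> Output: (6, 73)

Answer: (6, 73)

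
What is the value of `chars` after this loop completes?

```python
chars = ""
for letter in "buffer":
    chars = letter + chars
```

Reverse 'buffer'
`chars` takes the values: "" → "b" → "ub" → "fub" → "ffub" → "effub" → "reffub"

Answer: "reffub"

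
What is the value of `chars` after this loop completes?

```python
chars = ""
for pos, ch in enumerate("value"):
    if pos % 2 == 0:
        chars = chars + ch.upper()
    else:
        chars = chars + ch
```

Uppercase even positions in 'value'
`chars` takes the values: "" → "V" → "Va" → "VaL" → "VaLu" → "VaLuE"

Answer: "VaLuE"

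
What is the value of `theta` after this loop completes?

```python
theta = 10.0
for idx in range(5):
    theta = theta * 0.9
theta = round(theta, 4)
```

Exponential decay: 10.0 * 0.9^5
`theta` takes the values: 10.0 → 9.0 → 8.1 → 7.29 → 6.561 → 5.9049

Answer: 5.9049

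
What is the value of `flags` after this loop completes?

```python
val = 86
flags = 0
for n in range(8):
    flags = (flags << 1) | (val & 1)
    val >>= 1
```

Reverse lowest 8 bits of 86
`flags` takes the values: 0 → 1 → 3 → 6 → 13 → 26 → 53 → 106

Answer: 106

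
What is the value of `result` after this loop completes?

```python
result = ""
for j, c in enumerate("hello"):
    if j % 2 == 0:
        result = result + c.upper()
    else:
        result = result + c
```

Uppercase even positions in 'hello'
`result` takes the values: "" → "H" → "He" → "HeL" → "HeLl" → "HeLlO"

Answer: "HeLlO"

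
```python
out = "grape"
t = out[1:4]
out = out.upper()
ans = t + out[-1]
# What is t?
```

Trace:
`out = "grape"` → out = 'grape'
`t = out[1:4]` → t = 'rap'
`out = out.upper()` → out = 'GRAPE'
`ans = t + out[-1]` → ans = 'rapE'
So t = 'rap'

Answer: 'rap'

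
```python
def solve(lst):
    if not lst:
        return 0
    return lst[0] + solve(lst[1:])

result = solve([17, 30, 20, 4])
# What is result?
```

17 + 30 + 20 + 4 + 0 = 71

Answer: 71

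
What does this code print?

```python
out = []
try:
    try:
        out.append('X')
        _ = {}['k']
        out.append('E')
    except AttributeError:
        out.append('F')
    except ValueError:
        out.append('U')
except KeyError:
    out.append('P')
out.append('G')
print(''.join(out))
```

Execution trace: 'X' (try body) → 'P' (outer except KeyError) → 'G' (after the try/except). Output: XPG

Answer: XPG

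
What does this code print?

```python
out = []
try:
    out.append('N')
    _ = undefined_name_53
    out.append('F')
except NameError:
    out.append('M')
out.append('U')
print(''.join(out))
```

Execution trace: 'N' (try body) → 'M' (except NameError) → 'U' (after the try/except). Output: NMU

Answer: NMU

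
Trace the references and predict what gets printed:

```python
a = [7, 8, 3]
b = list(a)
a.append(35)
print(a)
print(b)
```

Key concept: list() constructor creates copy.
Step by step:
`a = [7, 8, 3]` → a = [7, 8, 3]
`b = list(a)` → b = [7, 8, 3]
`a.append(35)` → a = [7, 8, 3, 35]
`print(a)` → prints [7, 8, 3, 35]
`print(b)` → prints [7, 8, 3]

Answer:
[7, 8, 3, 35]
[7, 8, 3]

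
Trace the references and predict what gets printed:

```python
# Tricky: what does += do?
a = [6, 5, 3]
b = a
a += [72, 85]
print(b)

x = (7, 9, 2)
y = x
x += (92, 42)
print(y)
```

Key concept: += behavior differs for mutable vs immutable.
Step by step:
`a = [6, 5, 3]` → a = [6, 5, 3]
`b = a` → b = [6, 5, 3] (same object as a)
`a += [72, 85]` → a = [6, 5, 3, 72, 85] (same object as b); b = [6, 5, 3, 72, 85] (same object as a)
`print(b)` → prints [6, 5, 3, 72, 85]
`x = (7, 9, 2)` → x = (7, 9, 2)
`y = x` → y = (7, 9, 2)
`x += (92, 42)` → x = (7, 9, 2, 92, 42)
`print(y)` → prints (7, 9, 2)

Answer:
[6, 5, 3, 72, 85]
(7, 9, 2)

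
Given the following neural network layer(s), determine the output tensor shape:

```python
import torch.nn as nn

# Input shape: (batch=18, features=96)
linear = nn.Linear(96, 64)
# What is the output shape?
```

Input: (18, 96) -> Output: (18, 64)

Answer: (18, 64)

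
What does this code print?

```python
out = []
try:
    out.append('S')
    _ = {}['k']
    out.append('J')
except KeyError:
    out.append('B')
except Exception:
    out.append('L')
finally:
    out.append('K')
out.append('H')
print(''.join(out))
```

Execution trace: 'S' (try body) → 'B' (except KeyError) → 'K' (finally) → 'H' (after the try/except). Output: SBKH

Answer: SBKH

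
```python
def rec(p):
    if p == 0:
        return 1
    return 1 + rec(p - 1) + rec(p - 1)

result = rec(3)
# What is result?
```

rec(p) = 1 + 2·rec(p-1), rec(0)=1. Closed form: (1+1)·2^3 - 1 = 15.

Answer: 15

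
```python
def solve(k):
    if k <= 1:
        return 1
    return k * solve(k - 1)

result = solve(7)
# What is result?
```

solve(7) = 7 * 6 * 5 * 4 * 3 * 2 * 1 = 5040

Answer: 5040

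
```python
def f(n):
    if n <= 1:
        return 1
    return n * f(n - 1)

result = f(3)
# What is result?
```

f(3) = 3 * 2 * 1 = 6

Answer: 6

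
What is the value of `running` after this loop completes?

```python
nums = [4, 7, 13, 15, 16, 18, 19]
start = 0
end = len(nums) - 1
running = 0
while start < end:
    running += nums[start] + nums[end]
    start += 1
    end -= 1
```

Sum of pairs from ends
`running` takes the values: 0 → 23 → 48 → 77

Answer: 77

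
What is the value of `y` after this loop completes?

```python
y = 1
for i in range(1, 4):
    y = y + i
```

Start at 1, add 1 through 3
`y` takes the values: 1 → 2 → 4 → 7

Answer: 7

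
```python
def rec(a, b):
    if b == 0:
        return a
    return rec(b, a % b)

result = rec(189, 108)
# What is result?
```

rec(189, 108) -> rec(108, 81) -> rec(81, 27) -> rec(27, 0) -> 27

Answer: 27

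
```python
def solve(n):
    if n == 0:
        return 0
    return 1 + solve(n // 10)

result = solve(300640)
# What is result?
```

Count of digits of 300640: 6

Answer: 6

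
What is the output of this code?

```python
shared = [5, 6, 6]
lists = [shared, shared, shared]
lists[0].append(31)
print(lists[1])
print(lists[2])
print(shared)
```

Key concept: list of same reference.
Step by step:
`shared = [5, 6, 6]` → shared = [5, 6, 6]
`lists = [shared, shared, shared]` → lists = [[5, 6, 6], [5, 6, 6], [5, 6, 6]]
`lists[0].append(31)` → shared = [5, 6, 6, 31]; lists = [[5, 6, 6, 31], [5, 6, 6, 31], [5, 6, 6, 31]]
`print(lists[1])` → prints [5, 6, 6, 31]
`print(lists[2])` → prints [5, 6, 6, 31]
`print(shared)` → prints [5, 6, 6, 31]

Answer:
[5, 6, 6, 31]
[5, 6, 6, 31]
[5, 6, 6, 31]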